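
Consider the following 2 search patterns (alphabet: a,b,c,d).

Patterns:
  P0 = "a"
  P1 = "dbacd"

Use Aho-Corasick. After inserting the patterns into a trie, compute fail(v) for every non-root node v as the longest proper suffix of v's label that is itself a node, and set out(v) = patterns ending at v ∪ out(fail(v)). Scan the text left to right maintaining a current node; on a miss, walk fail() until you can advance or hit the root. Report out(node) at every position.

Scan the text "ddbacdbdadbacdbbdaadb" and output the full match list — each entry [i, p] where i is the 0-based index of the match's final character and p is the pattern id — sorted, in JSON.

Construct AC machine:
Trie nodes:
  0='ε' goto a→1 d→2
  1='a' goto ·  ←P0
  2='d' goto b→3
  3='db' goto a→4
  4='dba' goto c→5
  5='dbac' goto d→6
  6='dbacd' goto ·  ←P1

Failure links (BFS by depth):
  fail(1) 'a': from fail(0)=0 chase 'a': 0 ⇒ 0;  out={0}∪out(0)={0}
  fail(2) 'd': from fail(0)=0 chase 'd': 0 ⇒ 0;  out=∅∪out(0)=∅
  fail(3) 'db': from fail(2)=0 chase 'b': 0 ⇒ 0;  out=∅∪out(0)=∅
  fail(4) 'dba': from fail(3)=0 chase 'a': 0 ⇒ 1;  out=∅∪out(1)={0}
  fail(5) 'dbac': from fail(4)=1 chase 'c': 1→0 ⇒ 0;  out=∅∪out(0)=∅
  fail(6) 'dbacd': from fail(5)=0 chase 'd': 0 ⇒ 2;  out={1}∪out(2)={1}

Scan:
i=0 'd': node 0→2
i=1 'd': node 2→2 (fail-walked)
i=2 'b': node 2→3
i=3 'a': node 3→4  emit P0@[3:3]
i=4 'c': node 4→5
i=5 'd': node 5→6  emit P1@[1:5]
i=6 'b': node 6→3 (fail-walked)
i=7 'd': node 3→2 (fail-walked)
i=8 'a': node 2→1 (fail-walked)  emit P0@[8:8]
i=9 'd': node 1→2 (fail-walked)
i=10 'b': node 2→3
i=11 'a': node 3→4  emit P0@[11:11]
i=12 'c': node 4→5
i=13 'd': node 5→6  emit P1@[9:13]
i=14 'b': node 6→3 (fail-walked)
i=15 'b': node 3→0 (fail-walked)
i=16 'd': node 0→2
i=17 'a': node 2→1 (fail-walked)  emit P0@[17:17]
i=18 'a': node 1→1 (fail-walked)  emit P0@[18:18]
i=19 'd': node 1→2 (fail-walked)
i=20 'b': node 2→3

Matches: [[3,0],[5,1],[8,0],[11,0],[13,1],[17,0],[18,0]]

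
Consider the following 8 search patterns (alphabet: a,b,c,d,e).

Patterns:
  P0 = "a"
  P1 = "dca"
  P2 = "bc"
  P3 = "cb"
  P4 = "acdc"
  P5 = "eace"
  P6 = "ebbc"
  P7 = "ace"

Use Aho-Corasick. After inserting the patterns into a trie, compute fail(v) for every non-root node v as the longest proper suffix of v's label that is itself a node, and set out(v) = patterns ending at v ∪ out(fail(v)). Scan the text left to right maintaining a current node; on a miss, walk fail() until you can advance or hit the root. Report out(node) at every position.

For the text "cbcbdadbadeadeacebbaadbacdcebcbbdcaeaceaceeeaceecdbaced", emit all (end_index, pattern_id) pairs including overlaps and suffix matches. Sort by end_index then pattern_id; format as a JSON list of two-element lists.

Build automaton:
Trie (insert patterns):
  n0 'ε': a→1 b→5 c→7 d→2 e→12
  n1 'a': c→9  [P0 ends]
  n2 'd': c→3
  n3 'dc': a→4
  n4 'dca': ·  [P1 ends]
  n5 'b': c→6
  n6 'bc': ·  [P2 ends]
  n7 'c': b→8
  n8 'cb': ·  [P3 ends]
  n9 'ac': d→10 e→19
  n10 'acd': c→11
  n11 'acdc': ·  [P4 ends]
  n12 'e': a→13 b→16
  n13 'ea': c→14
  n14 'eac': e→15
  n15 'eace': ·  [P5 ends]
  n16 'eb': b→17
  n17 'ebb': c→18
  n18 'ebbc': ·  [P6 ends]
  n19 'ace': ·  [P7 ends]

BFS fail/out derivation:
  n1('a'): parent n0 fail=0; on 'a' 0 → fail=0;  out {0}∪∅={0}
  n2('d'): parent n0 fail=0; on 'd' 0 → fail=0;  out ∅∪∅=∅
  n5('b'): parent n0 fail=0; on 'b' 0 → fail=0;  out ∅∪∅=∅
  n7('c'): parent n0 fail=0; on 'c' 0 → fail=0;  out ∅∪∅=∅
  n12('e'): parent n0 fail=0; on 'e' 0 → fail=0;  out ∅∪∅=∅
  n3('dc'): parent n2 fail=0; on 'c' 0 → fail=7;  out ∅∪∅=∅
  n6('bc'): parent n5 fail=0; on 'c' 0 → fail=7;  out {2}∪∅={2}
  n8('cb'): parent n7 fail=0; on 'b' 0 → fail=5;  out {3}∪∅={3}
  n9('ac'): parent n1 fail=0; on 'c' 0 → fail=7;  out ∅∪∅=∅
  n13('ea'): parent n12 fail=0; on 'a' 0 → fail=1;  out ∅∪{0}={0}
  n16('eb'): parent n12 fail=0; on 'b' 0 → fail=5;  out ∅∪∅=∅
  n4('dca'): parent n3 fail=7; on 'a' 7→0 → fail=1;  out {1}∪{0}={0,1}
  n10('acd'): parent n9 fail=7; on 'd' 7→0 → fail=2;  out ∅∪∅=∅
  n14('eac'): parent n13 fail=1; on 'c' 1 → fail=9;  out ∅∪∅=∅
  n17('ebb'): parent n16 fail=5; on 'b' 5→0 → fail=5;  out ∅∪∅=∅
  n19('ace'): parent n9 fail=7; on 'e' 7→0 → fail=12;  out {7}∪∅={7}
  n11('acdc'): parent n10 fail=2; on 'c' 2 → fail=3;  out {4}∪∅={4}
  n15('eace'): parent n14 fail=9; on 'e' 9 → fail=19;  out {5}∪{7}={5,7}
  n18('ebbc'): parent n17 fail=5; on 'c' 5 → fail=6;  out {6}∪{2}={2,6}

Scan:
pos 0 'c': at 7
pos 1 'b': at 8  emit P3@[0:1]
pos 2 'c': at 6 ·f  emit P2@[1:2]
pos 3 'b': at 8 ·f  emit P3@[2:3]
pos 4 'd': at 2 ·f
pos 5 'a': at 1 ·f  emit P0@[5:5]
pos 6 'd': at 2 ·f
pos 7 'b': at 5 ·f
pos 8 'a': at 1 ·f  emit P0@[8:8]
pos 9 'd': at 2 ·f
pos 10 'e': at 12 ·f
pos 11 'a': at 13  emit P0@[11:11]
pos 12 'd': at 2 ·f
pos 13 'e': at 12 ·f
pos 14 'a': at 13  emit P0@[14:14]
pos 15 'c': at 14
pos 16 'e': at 15  emit P5@[13:16],P7@[14:16]
pos 17 'b': at 16 ·f
pos 18 'b': at 17
pos 19 'a': at 1 ·f  emit P0@[19:19]
pos 20 'a': at 1 ·f  emit P0@[20:20]
pos 21 'd': at 2 ·f
pos 22 'b': at 5 ·f
pos 23 'a': at 1 ·f  emit P0@[23:23]
pos 24 'c': at 9
pos 25 'd': at 10
pos 26 'c': at 11  emit P4@[23:26]
pos 27 'e': at 12 ·f
pos 28 'b': at 16
pos 29 'c': at 6 ·f  emit P2@[28:29]
pos 30 'b': at 8 ·f  emit P3@[29:30]
pos 31 'b': at 5 ·f
pos 32 'd': at 2 ·f
pos 33 'c': at 3
pos 34 'a': at 4  emit P0@[34:34],P1@[32:34]
pos 35 'e': at 12 ·f
pos 36 'a': at 13  emit P0@[36:36]
pos 37 'c': at 14
pos 38 'e': at 15  emit P5@[35:38],P7@[36:38]
pos 39 'a': at 13 ·f  emit P0@[39:39]
pos 40 'c': at 14
pos 41 'e': at 15  emit P5@[38:41],P7@[39:41]
pos 42 'e': at 12 ·f
pos 43 'e': at 12 ·f
pos 44 'a': at 13  emit P0@[44:44]
pos 45 'c': at 14
pos 46 'e': at 15  emit P5@[43:46],P7@[44:46]
pos 47 'e': at 12 ·f
pos 48 'c': at 7 ·f
pos 49 'd': at 2 ·f
pos 50 'b': at 5 ·f
pos 51 'a': at 1 ·f  emit P0@[51:51]
pos 52 'c': at 9
pos 53 'e': at 19  emit P7@[51:53]
pos 54 'd': at 2 ·f

Matches: [[1,3],[2,2],[3,3],[5,0],[8,0],[11,0],[14,0],[16,5],[16,7],[19,0],[20,0],[23,0],[26,4],[29,2],[30,3],[34,0],[34,1],[36,0],[38,5],[38,7],[39,0],[41,5],[41,7],[44,0],[46,5],[46,7],[51,0],[53,7]]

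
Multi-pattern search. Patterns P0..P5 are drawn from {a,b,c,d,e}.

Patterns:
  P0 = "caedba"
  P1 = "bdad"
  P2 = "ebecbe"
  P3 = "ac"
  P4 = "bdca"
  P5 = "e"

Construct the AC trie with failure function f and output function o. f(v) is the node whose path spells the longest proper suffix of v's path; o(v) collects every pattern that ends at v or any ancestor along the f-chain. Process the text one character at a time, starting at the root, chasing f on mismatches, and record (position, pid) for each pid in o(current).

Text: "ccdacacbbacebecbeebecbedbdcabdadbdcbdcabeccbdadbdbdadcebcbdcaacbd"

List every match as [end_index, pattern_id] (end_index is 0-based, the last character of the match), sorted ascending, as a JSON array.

Build:
Trie nodes:
  n0 'ε': a→17 b→7 c→1 e→11
  n1 'c': a→2
  n2 'ca': e→3
  n3 'cae': d→4
  n4 'caed': b→5
  n5 'caedb': a→6
  n6 'caedba': ·  ←P0
  n7 'b': d→8
  n8 'bd': a→9 c→19
  n9 'bda': d→10
  n10 'bdad': ·  ←P1
  n11 'e': b→12  ←P5
  n12 'eb': e→13
  n13 'ebe': c→14
  n14 'ebec': b→15
  n15 'ebecb': e→16
  n16 'ebecbe': ·  ←P2
  n17 'a': c→18
  n18 'ac': ·  ←P3
  n19 'bdc': a→20
  n20 'bdca': ·  ←P4

BFS fail/out derivation:
  n1('c'): parent n0 fail=0; on 'c' 0 → fail=0;  out ∅∪∅=∅
  n7('b'): parent n0 fail=0; on 'b' 0 → fail=0;  out ∅∪∅=∅
  n11('e'): parent n0 fail=0; on 'e' 0 → fail=0;  out {5}∪∅={5}
  n17('a'): parent n0 fail=0; on 'a' 0 → fail=0;  out ∅∪∅=∅
  n2('ca'): parent n1 fail=0; on 'a' 0 → fail=17;  out ∅∪∅=∅
  n8('bd'): parent n7 fail=0; on 'd' 0 → fail=0;  out ∅∪∅=∅
  n12('eb'): parent n11 fail=0; on 'b' 0 → fail=7;  out ∅∪∅=∅
  n18('ac'): parent n17 fail=0; on 'c' 0 → fail=1;  out {3}∪∅={3}
  n3('cae'): parent n2 fail=17; on 'e' 17→0 → fail=11;  out ∅∪{5}={5}
  n9('bda'): parent n8 fail=0; on 'a' 0 → fail=17;  out ∅∪∅=∅
  n13('ebe'): parent n12 fail=7; on 'e' 7→0 → fail=11;  out ∅∪{5}={5}
  n19('bdc'): parent n8 fail=0; on 'c' 0 → fail=1;  out ∅∪∅=∅
  n4('caed'): parent n3 fail=11; on 'd' 11→0 → fail=0;  out ∅∪∅=∅
  n10('bdad'): parent n9 fail=17; on 'd' 17→0 → fail=0;  out {1}∪∅={1}
  n14('ebec'): parent n13 fail=11; on 'c' 11→0 → fail=1;  out ∅∪∅=∅
  n20('bdca'): parent n19 fail=1; on 'a' 1 → fail=2;  out {4}∪∅={4}
  n5('caedb'): parent n4 fail=0; on 'b' 0 → fail=7;  out ∅∪∅=∅
  n15('ebecb'): parent n14 fail=1; on 'b' 1→0 → fail=7;  out ∅∪∅=∅
  n6('caedba'): parent n5 fail=7; on 'a' 7→0 → fail=17;  out {0}∪∅={0}
  n16('ebecbe'): parent n15 fail=7; on 'e' 7→0 → fail=11;  out {2}∪{5}={2,5}

Scan:
pos 0 'c': at 1
pos 1 'c': at 1 (fail-walked)
pos 2 'd': at 0 (fail-walked)
pos 3 'a': at 17
pos 4 'c': at 18  ** P3@[3:4]
pos 5 'a': at 2 (fail-walked)
pos 6 'c': at 18 (fail-walked)  ** P3@[5:6]
pos 7 'b': at 7 (fail-walked)
pos 8 'b': at 7 (fail-walked)
pos 9 'a': at 17 (fail-walked)
pos 10 'c': at 18  ** P3@[9:10]
pos 11 'e': at 11 (fail-walked)  ** P5@[11:11]
pos 12 'b': at 12
pos 13 'e': at 13  ** P5@[13:13]
pos 14 'c': at 14
pos 15 'b': at 15
pos 16 'e': at 16  ** P2@[11:16],P5@[16:16]
pos 17 'e': at 11 (fail-walked)  ** P5@[17:17]
pos 18 'b': at 12
pos 19 'e': at 13  ** P5@[19:19]
pos 20 'c': at 14
pos 21 'b': at 15
pos 22 'e': at 16  ** P2@[17:22],P5@[22:22]
pos 23 'd': at 0 (fail-walked)
pos 24 'b': at 7
pos 25 'd': at 8
pos 26 'c': at 19
pos 27 'a': at 20  ** P4@[24:27]
pos 28 'b': at 7 (fail-walked)
pos 29 'd': at 8
pos 30 'a': at 9
pos 31 'd': at 10  ** P1@[28:31]
pos 32 'b': at 7 (fail-walked)
pos 33 'd': at 8
pos 34 'c': at 19
pos 35 'b': at 7 (fail-walked)
pos 36 'd': at 8
pos 37 'c': at 19
pos 38 'a': at 20  ** P4@[35:38]
pos 39 'b': at 7 (fail-walked)
pos 40 'e': at 11 (fail-walked)  ** P5@[40:40]
pos 41 'c': at 1 (fail-walked)
pos 42 'c': at 1 (fail-walked)
pos 43 'b': at 7 (fail-walked)
pos 44 'd': at 8
pos 45 'a': at 9
pos 46 'd': at 10  ** P1@[43:46]
pos 47 'b': at 7 (fail-walked)
pos 48 'd': at 8
pos 49 'b': at 7 (fail-walked)
pos 50 'd': at 8
pos 51 'a': at 9
pos 52 'd': at 10  ** P1@[49:52]
pos 53 'c': at 1 (fail-walked)
pos 54 'e': at 11 (fail-walked)  ** P5@[54:54]
pos 55 'b': at 12
pos 56 'c': at 1 (fail-walked)
pos 57 'b': at 7 (fail-walked)
pos 58 'd': at 8
pos 59 'c': at 19
pos 60 'a': at 20  ** P4@[57:60]
pos 61 'a': at 17 (fail-walked)
pos 62 'c': at 18  ** P3@[61:62]
pos 63 'b': at 7 (fail-walked)
pos 64 'd': at 8

Matches: [[4,3],[6,3],[10,3],[11,5],[13,5],[16,2],[16,5],[17,5],[19,5],[22,2],[22,5],[27,4],[31,1],[38,4],[40,5],[46,1],[52,1],[54,5],[60,4],[62,3]]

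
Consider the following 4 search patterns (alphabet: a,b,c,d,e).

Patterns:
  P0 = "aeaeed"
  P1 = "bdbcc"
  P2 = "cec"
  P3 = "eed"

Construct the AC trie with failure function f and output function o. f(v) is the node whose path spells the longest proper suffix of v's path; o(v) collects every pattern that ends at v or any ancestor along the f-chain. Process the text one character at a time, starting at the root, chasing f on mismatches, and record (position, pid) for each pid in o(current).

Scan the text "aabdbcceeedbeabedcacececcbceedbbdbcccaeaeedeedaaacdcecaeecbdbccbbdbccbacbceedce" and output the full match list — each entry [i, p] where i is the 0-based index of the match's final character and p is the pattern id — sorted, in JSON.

Build automaton:
Trie (insert patterns):
  n0 'ε': a→1 b→7 c→12 e→15
  n1 'a': e→2
  n2 'ae': a→3
  n3 'aea': e→4
  n4 'aeae': e→5
  n5 'aeaee': d→6
  n6 'aeaeed': ·  ←P0
  n7 'b': d→8
  n8 'bd': b→9
  n9 'bdb': c→10
  n10 'bdbc': c→11
  n11 'bdbcc': ·  ←P1
  n12 'c': e→13
  n13 'ce': c→14
  n14 'cec': ·  ←P2
  n15 'e': e→16
  n16 'ee': d→17
  n17 'eed': ·  ←P3

BFS fail/out derivation:
  fail(1) 'a': from fail(0)=0 chase 'a': 0 ⇒ 0;  out=∅∪out(0)=∅
  fail(7) 'b': from fail(0)=0 chase 'b': 0 ⇒ 0;  out=∅∪out(0)=∅
  fail(12) 'c': from fail(0)=0 chase 'c': 0 ⇒ 0;  out=∅∪out(0)=∅
  fail(15) 'e': from fail(0)=0 chase 'e': 0 ⇒ 0;  out=∅∪out(0)=∅
  fail(2) 'ae': from fail(1)=0 chase 'e': 0 ⇒ 15;  out=∅∪out(15)=∅
  fail(8) 'bd': from fail(7)=0 chase 'd': 0 ⇒ 0;  out=∅∪out(0)=∅
  fail(13) 'ce': from fail(12)=0 chase 'e': 0 ⇒ 15;  out=∅∪out(15)=∅
  fail(16) 'ee': from fail(15)=0 chase 'e': 0 ⇒ 15;  out=∅∪out(15)=∅
  fail(3) 'aea': from fail(2)=15 chase 'a': 15→0 ⇒ 1;  out=∅∪out(1)=∅
  fail(9) 'bdb': from fail(8)=0 chase 'b': 0 ⇒ 7;  out=∅∪out(7)=∅
  fail(14) 'cec': from fail(13)=15 chase 'c': 15→0 ⇒ 12;  out={2}∪out(12)={2}
  fail(17) 'eed': from fail(16)=15 chase 'd': 15→0 ⇒ 0;  out={3}∪out(0)={3}
  fail(4) 'aeae': from fail(3)=1 chase 'e': 1 ⇒ 2;  out=∅∪out(2)=∅
  fail(10) 'bdbc': from fail(9)=7 chase 'c': 7→0 ⇒ 12;  out=∅∪out(12)=∅
  fail(5) 'aeaee': from fail(4)=2 chase 'e': 2→15 ⇒ 16;  out=∅∪out(16)=∅
  fail(11) 'bdbcc': from fail(10)=12 chase 'c': 12→0 ⇒ 12;  out={1}∪out(12)={1}
  fail(6) 'aeaeed': from fail(5)=16 chase 'd': 16 ⇒ 17;  out={0}∪out(17)={0,3}

Run:
pos 0 'a': at 1
pos 1 'a': at 1 (via fail)
pos 2 'b': at 7 (via fail)
pos 3 'd': at 8
pos 4 'b': at 9
pos 5 'c': at 10
pos 6 'c': at 11  ** P1@[2:6]
pos 7 'e': at 13 (via fail)
pos 8 'e': at 16 (via fail)
pos 9 'e': at 16 (via fail)
pos 10 'd': at 17  ** P3@[8:10]
pos 11 'b': at 7 (via fail)
pos 12 'e': at 15 (via fail)
pos 13 'a': at 1 (via fail)
pos 14 'b': at 7 (via fail)
pos 15 'e': at 15 (via fail)
pos 16 'd': at 0 (via fail)
pos 17 'c': at 12
pos 18 'a': at 1 (via fail)
pos 19 'c': at 12 (via fail)
pos 20 'e': at 13
pos 21 'c': at 14  ** P2@[19:21]
pos 22 'e': at 13 (via fail)
pos 23 'c': at 14  ** P2@[21:23]
pos 24 'c': at 12 (via fail)
pos 25 'b': at 7 (via fail)
pos 26 'c': at 12 (via fail)
pos 27 'e': at 13
pos 28 'e': at 16 (via fail)
pos 29 'd': at 17  ** P3@[27:29]
pos 30 'b': at 7 (via fail)
pos 31 'b': at 7 (via fail)
pos 32 'd': at 8
pos 33 'b': at 9
pos 34 'c': at 10
pos 35 'c': at 11  ** P1@[31:35]
pos 36 'c': at 12 (via fail)
pos 37 'a': at 1 (via fail)
pos 38 'e': at 2
pos 39 'a': at 3
pos 40 'e': at 4
pos 41 'e': at 5
pos 42 'd': at 6  ** P0@[37:42],P3@[40:42]
pos 43 'e': at 15 (via fail)
pos 44 'e': at 16
pos 45 'd': at 17  ** P3@[43:45]
pos 46 'a': at 1 (via fail)
pos 47 'a': at 1 (via fail)
pos 48 'a': at 1 (via fail)
pos 49 'c': at 12 (via fail)
pos 50 'd': at 0 (via fail)
pos 51 'c': at 12
pos 52 'e': at 13
pos 53 'c': at 14  ** P2@[51:53]
pos 54 'a': at 1 (via fail)
pos 55 'e': at 2
pos 56 'e': at 16 (via fail)
pos 57 'c': at 12 (via fail)
pos 58 'b': at 7 (via fail)
pos 59 'd': at 8
pos 60 'b': at 9
pos 61 'c': at 10
pos 62 'c': at 11  ** P1@[58:62]
pos 63 'b': at 7 (via fail)
pos 64 'b': at 7 (via fail)
pos 65 'd': at 8
pos 66 'b': at 9
pos 67 'c': at 10
pos 68 'c': at 11  ** P1@[64:68]
pos 69 'b': at 7 (via fail)
pos 70 'a': at 1 (via fail)
pos 71 'c': at 12 (via fail)
pos 72 'b': at 7 (via fail)
pos 73 'c': at 12 (via fail)
pos 74 'e': at 13
pos 75 'e': at 16 (via fail)
pos 76 'd': at 17  ** P3@[74:76]
pos 77 'c': at 12 (via fail)
pos 78 'e': at 13

Matches: [[6,1],[10,3],[21,2],[23,2],[29,3],[35,1],[42,0],[42,3],[45,3],[53,2],[62,1],[68,1],[76,3]]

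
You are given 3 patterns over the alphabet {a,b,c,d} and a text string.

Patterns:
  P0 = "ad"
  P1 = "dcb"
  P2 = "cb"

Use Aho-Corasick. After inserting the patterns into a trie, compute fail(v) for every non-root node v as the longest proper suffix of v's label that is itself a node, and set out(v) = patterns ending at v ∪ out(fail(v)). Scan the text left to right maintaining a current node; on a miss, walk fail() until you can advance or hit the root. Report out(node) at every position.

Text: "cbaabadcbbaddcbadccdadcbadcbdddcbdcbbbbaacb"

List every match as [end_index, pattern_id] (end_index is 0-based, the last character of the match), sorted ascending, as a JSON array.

Construct AC machine:
Trie nodes:
  n0 'ε': a→1 c→6 d→3
  n1 'a': d→2
  n2 'ad': ·  ←P0
  n3 'd': c→4
  n4 'dc': b→5
  n5 'dcb': ·  ←P1
  n6 'c': b→7
  n7 'cb': ·  ←P2

BFS fail/out derivation:
  fail(1) 'a': from fail(0)=0 chase 'a': 0 ⇒ 0;  out=∅∪out(0)=∅
  fail(3) 'd': from fail(0)=0 chase 'd': 0 ⇒ 0;  out=∅∪out(0)=∅
  fail(6) 'c': from fail(0)=0 chase 'c': 0 ⇒ 0;  out=∅∪out(0)=∅
  fail(2) 'ad': from fail(1)=0 chase 'd': 0 ⇒ 3;  out={0}∪out(3)={0}
  fail(4) 'dc': from fail(3)=0 chase 'c': 0 ⇒ 6;  out=∅∪out(6)=∅
  fail(7) 'cb': from fail(6)=0 chase 'b': 0 ⇒ 0;  out={2}∪out(0)={2}
  fail(5) 'dcb': from fail(4)=6 chase 'b': 6 ⇒ 7;  out={1}∪out(7)={1,2}

Scan:
pos 0 'c': at 6
pos 1 'b': at 7  ** P2@[0:1]
pos 2 'a': at 1 ·f
pos 3 'a': at 1 ·f
pos 4 'b': at 0 ·f
pos 5 'a': at 1
pos 6 'd': at 2  ** P0@[5:6]
pos 7 'c': at 4 ·f
pos 8 'b': at 5  ** P1@[6:8],P2@[7:8]
pos 9 'b': at 0 ·f
pos 10 'a': at 1
pos 11 'd': at 2  ** P0@[10:11]
pos 12 'd': at 3 ·f
pos 13 'c': at 4
pos 14 'b': at 5  ** P1@[12:14],P2@[13:14]
pos 15 'a': at 1 ·f
pos 16 'd': at 2  ** P0@[15:16]
pos 17 'c': at 4 ·f
pos 18 'c': at 6 ·f
pos 19 'd': at 3 ·f
pos 20 'a': at 1 ·f
pos 21 'd': at 2  ** P0@[20:21]
pos 22 'c': at 4 ·f
pos 23 'b': at 5  ** P1@[21:23],P2@[22:23]
pos 24 'a': at 1 ·f
pos 25 'd': at 2  ** P0@[24:25]
pos 26 'c': at 4 ·f
pos 27 'b': at 5  ** P1@[25:27],P2@[26:27]
pos 28 'd': at 3 ·f
pos 29 'd': at 3 ·f
pos 30 'd': at 3 ·f
pos 31 'c': at 4
pos 32 'b': at 5  ** P1@[30:32],P2@[31:32]
pos 33 'd': at 3 ·f
pos 34 'c': at 4
pos 35 'b': at 5  ** P1@[33:35],P2@[34:35]
pos 36 'b': at 0 ·f
pos 37 'b': at 0
pos 38 'b': at 0
pos 39 'a': at 1
pos 40 'a': at 1 ·f
pos 41 'c': at 6 ·f
pos 42 'b': at 7  ** P2@[41:42]

All matches (sorted): [[1,2],[6,0],[8,1],[8,2],[11,0],[14,1],[14,2],[16,0],[21,0],[23,1],[23,2],[25,0],[27,1],[27,2],[32,1],[32,2],[35,1],[35,2],[42,2]]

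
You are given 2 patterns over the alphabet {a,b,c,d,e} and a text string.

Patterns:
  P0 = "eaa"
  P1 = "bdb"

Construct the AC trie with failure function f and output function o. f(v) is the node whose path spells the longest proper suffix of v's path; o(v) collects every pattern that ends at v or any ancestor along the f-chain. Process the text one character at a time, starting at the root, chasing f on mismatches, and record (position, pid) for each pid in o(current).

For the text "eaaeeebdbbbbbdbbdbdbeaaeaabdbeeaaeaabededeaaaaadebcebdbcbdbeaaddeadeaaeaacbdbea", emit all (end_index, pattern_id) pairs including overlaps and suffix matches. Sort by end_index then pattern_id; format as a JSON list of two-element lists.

Build:
Trie (insert patterns):
  n0 'ε': b→4 e→1
  n1 'e': a→2
  n2 'ea': a→3
  n3 'eaa': ·  [P0 ends]
  n4 'b': d→5
  n5 'bd': b→6
  n6 'bdb': ·  [P1 ends]

BFS fail/out derivation:
  n1('e'): parent n0 fail=0; on 'e' 0 → fail=0;  out ∅∪∅=∅
  n4('b'): parent n0 fail=0; on 'b' 0 → fail=0;  out ∅∪∅=∅
  n2('ea'): parent n1 fail=0; on 'a' 0 → fail=0;  out ∅∪∅=∅
  n5('bd'): parent n4 fail=0; on 'd' 0 → fail=0;  out ∅∪∅=∅
  n3('eaa'): parent n2 fail=0; on 'a' 0 → fail=0;  out {0}∪∅={0}
  n6('bdb'): parent n5 fail=0; on 'b' 0 → fail=4;  out {1}∪∅={1}

Text stream:
i=0 'e': node 0→1
i=1 'a': node 1→2
i=2 'a': node 2→3  ** P0@[0:2]
i=3 'e': node 3→1 (via fail)
i=4 'e': node 1→1 (via fail)
i=5 'e': node 1→1 (via fail)
i=6 'b': node 1→4 (via fail)
i=7 'd': node 4→5
i=8 'b': node 5→6  ** P1@[6:8]
i=9 'b': node 6→4 (via fail)
i=10 'b': node 4→4 (via fail)
i=11 'b': node 4→4 (via fail)
i=12 'b': node 4→4 (via fail)
i=13 'd': node 4→5
i=14 'b': node 5→6  ** P1@[12:14]
i=15 'b': node 6→4 (via fail)
i=16 'd': node 4→5
i=17 'b': node 5→6  ** P1@[15:17]
i=18 'd': node 6→5 (via fail)
i=19 'b': node 5→6  ** P1@[17:19]
i=20 'e': node 6→1 (via fail)
i=21 'a': node 1→2
i=22 'a': node 2→3  ** P0@[20:22]
i=23 'e': node 3→1 (via fail)
i=24 'a': node 1→2
i=25 'a': node 2→3  ** P0@[23:25]
i=26 'b': node 3→4 (via fail)
i=27 'd': node 4→5
i=28 'b': node 5→6  ** P1@[26:28]
i=29 'e': node 6→1 (via fail)
i=30 'e': node 1→1 (via fail)
i=31 'a': node 1→2
i=32 'a': node 2→3  ** P0@[30:32]
i=33 'e': node 3→1 (via fail)
i=34 'a': node 1→2
i=35 'a': node 2→3  ** P0@[33:35]
i=36 'b': node 3→4 (via fail)
i=37 'e': node 4→1 (via fail)
i=38 'd': node 1→0 (via fail)
i=39 'e': node 0→1
i=40 'd': node 1→0 (via fail)
i=41 'e': node 0→1
i=42 'a': node 1→2
i=43 'a': node 2→3  ** P0@[41:43]
i=44 'a': node 3→0 (via fail)
i=45 'a': node 0→0
i=46 'a': node 0→0
i=47 'd': node 0→0
i=48 'e': node 0→1
i=49 'b': node 1→4 (via fail)
i=50 'c': node 4→0 (via fail)
i=51 'e': node 0→1
i=52 'b': node 1→4 (via fail)
i=53 'd': node 4→5
i=54 'b': node 5→6  ** P1@[52:54]
i=55 'c': node 6→0 (via fail)
i=56 'b': node 0→4
i=57 'd': node 4→5
i=58 'b': node 5→6  ** P1@[56:58]
i=59 'e': node 6→1 (via fail)
i=60 'a': node 1→2
i=61 'a': node 2→3  ** P0@[59:61]
i=62 'd': node 3→0 (via fail)
i=63 'd': node 0→0
i=64 'e': node 0→1
i=65 'a': node 1→2
i=66 'd': node 2→0 (via fail)
i=67 'e': node 0→1
i=68 'a': node 1→2
i=69 'a': node 2→3  ** P0@[67:69]
i=70 'e': node 3→1 (via fail)
i=71 'a': node 1→2
i=72 'a': node 2→3  ** P0@[70:72]
i=73 'c': node 3→0 (via fail)
i=74 'b': node 0→4
i=75 'd': node 4→5
i=76 'b': node 5→6  ** P1@[74:76]
i=77 'e': node 6→1 (via fail)
i=78 'a': node 1→2

Matches: [[2,0],[8,1],[14,1],[17,1],[19,1],[22,0],[25,0],[28,1],[32,0],[35,0],[43,0],[54,1],[58,1],[61,0],[69,0],[72,0],[76,1]]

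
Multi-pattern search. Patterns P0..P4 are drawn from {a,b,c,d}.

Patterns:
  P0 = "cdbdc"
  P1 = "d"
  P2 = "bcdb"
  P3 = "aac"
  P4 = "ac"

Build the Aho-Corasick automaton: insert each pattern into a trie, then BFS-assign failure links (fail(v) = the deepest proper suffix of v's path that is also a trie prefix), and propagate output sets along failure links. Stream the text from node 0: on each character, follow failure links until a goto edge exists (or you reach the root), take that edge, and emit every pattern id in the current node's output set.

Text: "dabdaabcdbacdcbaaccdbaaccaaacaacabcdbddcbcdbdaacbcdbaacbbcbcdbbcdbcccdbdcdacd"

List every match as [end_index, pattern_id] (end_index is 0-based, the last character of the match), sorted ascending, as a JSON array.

Build:
Trie (insert patterns):
  0='ε' goto a→11 b→7 c→1 d→6
  1='c' goto d→2
  2='cd' goto b→3
  3='cdb' goto d→4
  4='cdbd' goto c→5
  5='cdbdc' goto ·  ←P0
  6='d' goto ·  ←P1
  7='b' goto c→8
  8='bc' goto d→9
  9='bcd' goto b→10
  10='bcdb' goto ·  ←P2
  11='a' goto a→12 c→14
  12='aa' goto c→13
  13='aac' goto ·  ←P3
  14='ac' goto ·  ←P4

BFS fail/out derivation:
  fail(1) 'c': from fail(0)=0 chase 'c': 0 ⇒ 0;  out=∅∪out(0)=∅
  fail(6) 'd': from fail(0)=0 chase 'd': 0 ⇒ 0;  out={1}∪out(0)={1}
  fail(7) 'b': from fail(0)=0 chase 'b': 0 ⇒ 0;  out=∅∪out(0)=∅
  fail(11) 'a': from fail(0)=0 chase 'a': 0 ⇒ 0;  out=∅∪out(0)=∅
  fail(2) 'cd': from fail(1)=0 chase 'd': 0 ⇒ 6;  out=∅∪out(6)={1}
  fail(8) 'bc': from fail(7)=0 chase 'c': 0 ⇒ 1;  out=∅∪out(1)=∅
  fail(12) 'aa': from fail(11)=0 chase 'a': 0 ⇒ 11;  out=∅∪out(11)=∅
  fail(14) 'ac': from fail(11)=0 chase 'c': 0 ⇒ 1;  out={4}∪out(1)={4}
  fail(3) 'cdb': from fail(2)=6 chase 'b': 6→0 ⇒ 7;  out=∅∪out(7)=∅
  fail(9) 'bcd': from fail(8)=1 chase 'd': 1 ⇒ 2;  out=∅∪out(2)={1}
  fail(13) 'aac': from fail(12)=11 chase 'c': 11 ⇒ 14;  out={3}∪out(14)={3,4}
  fail(4) 'cdbd': from fail(3)=7 chase 'd': 7→0 ⇒ 6;  out=∅∪out(6)={1}
  fail(10) 'bcdb': from fail(9)=2 chase 'b': 2 ⇒ 3;  out={2}∪out(3)={2}
  fail(5) 'cdbdc': from fail(4)=6 chase 'c': 6→0 ⇒ 1;  out={0}∪out(1)={0}

Scan:
i=0 'd': node 0→6  → match P1@[0:0]
i=1 'a': node 6→11 ·f
i=2 'b': node 11→7 ·f
i=3 'd': node 7→6 ·f  → match P1@[3:3]
i=4 'a': node 6→11 ·f
i=5 'a': node 11→12
i=6 'b': node 12→7 ·f
i=7 'c': node 7→8
i=8 'd': node 8→9  → match P1@[8:8]
i=9 'b': node 9→10  → match P2@[6:9]
i=10 'a': node 10→11 ·f
i=11 'c': node 11→14  → match P4@[10:11]
i=12 'd': node 14→2 ·f  → match P1@[12:12]
i=13 'c': node 2→1 ·f
i=14 'b': node 1→7 ·f
i=15 'a': node 7→11 ·f
i=16 'a': node 11→12
i=17 'c': node 12→13  → match P3@[15:17],P4@[16:17]
i=18 'c': node 13→1 ·f
i=19 'd': node 1→2  → match P1@[19:19]
i=20 'b': node 2→3
i=21 'a': node 3→11 ·f
i=22 'a': node 11→12
i=23 'c': node 12→13  → match P3@[21:23],P4@[22:23]
i=24 'c': node 13→1 ·f
i=25 'a': node 1→11 ·f
i=26 'a': node 11→12
i=27 'a': node 12→12 ·f
i=28 'c': node 12→13  → match P3@[26:28],P4@[27:28]
i=29 'a': node 13→11 ·f
i=30 'a': node 11→12
i=31 'c': node 12→13  → match P3@[29:31],P4@[30:31]
i=32 'a': node 13→11 ·f
i=33 'b': node 11→7 ·f
i=34 'c': node 7→8
i=35 'd': node 8→9  → match P1@[35:35]
i=36 'b': node 9→10  → match P2@[33:36]
i=37 'd': node 10→4 ·f  → match P1@[37:37]
i=38 'd': node 4→6 ·f  → match P1@[38:38]
i=39 'c': node 6→1 ·f
i=40 'b': node 1→7 ·f
i=41 'c': node 7→8
i=42 'd': node 8→9  → match P1@[42:42]
i=43 'b': node 9→10  → match P2@[40:43]
i=44 'd': node 10→4 ·f  → match P1@[44:44]
i=45 'a': node 4→11 ·f
i=46 'a': node 11→12
i=47 'c': node 12→13  → match P3@[45:47],P4@[46:47]
i=48 'b': node 13→7 ·f
i=49 'c': node 7→8
i=50 'd': node 8→9  → match P1@[50:50]
i=51 'b': node 9→10  → match P2@[48:51]
i=52 'a': node 10→11 ·f
i=53 'a': node 11→12
i=54 'c': node 12→13  → match P3@[52:54],P4@[53:54]
i=55 'b': node 13→7 ·f
i=56 'b': node 7→7 ·f
i=57 'c': node 7→8
i=58 'b': node 8→7 ·f
i=59 'c': node 7→8
i=60 'd': node 8→9  → match P1@[60:60]
i=61 'b': node 9→10  → match P2@[58:61]
i=62 'b': node 10→7 ·f
i=63 'c': node 7→8
i=64 'd': node 8→9  → match P1@[64:64]
i=65 'b': node 9→10  → match P2@[62:65]
i=66 'c': node 10→8 ·f
i=67 'c': node 8→1 ·f
i=68 'c': node 1→1 ·f
i=69 'd': node 1→2  → match P1@[69:69]
i=70 'b': node 2→3
i=71 'd': node 3→4  → match P1@[71:71]
i=72 'c': node 4→5  → match P0@[68:72]
i=73 'd': node 5→2 ·f  → match P1@[73:73]
i=74 'a': node 2→11 ·f
i=75 'c': node 11→14  → match P4@[74:75]
i=76 'd': node 14→2 ·f  → match P1@[76:76]

Matches: [[0,1],[3,1],[8,1],[9,2],[11,4],[12,1],[17,3],[17,4],[19,1],[23,3],[23,4],[28,3],[28,4],[31,3],[31,4],[35,1],[36,2],[37,1],[38,1],[42,1],[43,2],[44,1],[47,3],[47,4],[50,1],[51,2],[54,3],[54,4],[60,1],[61,2],[64,1],[65,2],[69,1],[71,1],[72,0],[73,1],[75,4],[76,1]]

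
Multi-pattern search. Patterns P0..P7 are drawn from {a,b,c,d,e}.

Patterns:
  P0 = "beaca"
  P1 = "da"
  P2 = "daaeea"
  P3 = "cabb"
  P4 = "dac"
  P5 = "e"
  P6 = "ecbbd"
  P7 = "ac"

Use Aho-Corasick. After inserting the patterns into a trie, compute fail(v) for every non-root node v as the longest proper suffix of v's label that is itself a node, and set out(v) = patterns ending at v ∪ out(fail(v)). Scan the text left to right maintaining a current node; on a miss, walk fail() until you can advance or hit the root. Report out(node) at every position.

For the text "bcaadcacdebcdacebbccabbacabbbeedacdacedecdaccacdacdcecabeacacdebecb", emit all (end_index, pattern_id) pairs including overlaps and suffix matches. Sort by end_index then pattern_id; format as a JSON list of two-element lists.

Build:
Trie (insert patterns):
  0='ε' goto a→22 b→1 c→12 d→6 e→17
  1='b' goto e→2
  2='be' goto a→3
  3='bea' goto c→4
  4='beac' goto a→5
  5='beaca' goto ·  ←P0
  6='d' goto a→7
  7='da' goto a→8 c→16  ←P1
  8='daa' goto e→9
  9='daae' goto e→10
  10='daaee' goto a→11
  11='daaeea' goto ·  ←P2
  12='c' goto a→13
  13='ca' goto b→14
  14='cab' goto b→15
  15='cabb' goto ·  ←P3
  16='dac' goto ·  ←P4
  17='e' goto c→18  ←P5
  18='ec' goto b→19
  19='ecb' goto b→20
  20='ecbb' goto d→21
  21='ecbbd' goto ·  ←P6
  22='a' goto c→23
  23='ac' goto ·  ←P7

Failure links (BFS by depth):
  fail(1) 'b': from fail(0)=0 chase 'b': 0 ⇒ 0;  out=∅∪out(0)=∅
  fail(6) 'd': from fail(0)=0 chase 'd': 0 ⇒ 0;  out=∅∪out(0)=∅
  fail(12) 'c': from fail(0)=0 chase 'c': 0 ⇒ 0;  out=∅∪out(0)=∅
  fail(17) 'e': from fail(0)=0 chase 'e': 0 ⇒ 0;  out={5}∪out(0)={5}
  fail(22) 'a': from fail(0)=0 chase 'a': 0 ⇒ 0;  out=∅∪out(0)=∅
  fail(2) 'be': from fail(1)=0 chase 'e': 0 ⇒ 17;  out=∅∪out(17)={5}
  fail(7) 'da': from fail(6)=0 chase 'a': 0 ⇒ 22;  out={1}∪out(22)={1}
  fail(13) 'ca': from fail(12)=0 chase 'a': 0 ⇒ 22;  out=∅∪out(22)=∅
  fail(18) 'ec': from fail(17)=0 chase 'c': 0 ⇒ 12;  out=∅∪out(12)=∅
  fail(23) 'ac': from fail(22)=0 chase 'c': 0 ⇒ 12;  out={7}∪out(12)={7}
  fail(3) 'bea': from fail(2)=17 chase 'a': 17→0 ⇒ 22;  out=∅∪out(22)=∅
  fail(8) 'daa': from fail(7)=22 chase 'a': 22→0 ⇒ 22;  out=∅∪out(22)=∅
  fail(14) 'cab': from fail(13)=22 chase 'b': 22→0 ⇒ 1;  out=∅∪out(1)=∅
  fail(16) 'dac': from fail(7)=22 chase 'c': 22 ⇒ 23;  out={4}∪out(23)={4,7}
  fail(19) 'ecb': from fail(18)=12 chase 'b': 12→0 ⇒ 1;  out=∅∪out(1)=∅
  fail(4) 'beac': from fail(3)=22 chase 'c': 22 ⇒ 23;  out=∅∪out(23)={7}
  fail(9) 'daae': from fail(8)=22 chase 'e': 22→0 ⇒ 17;  out=∅∪out(17)={5}
  fail(15) 'cabb': from fail(14)=1 chase 'b': 1→0 ⇒ 1;  out={3}∪out(1)={3}
  fail(20) 'ecbb': from fail(19)=1 chase 'b': 1→0 ⇒ 1;  out=∅∪out(1)=∅
  fail(5) 'beaca': from fail(4)=23 chase 'a': 23→12 ⇒ 13;  out={0}∪out(13)={0}
  fail(10) 'daaee': from fail(9)=17 chase 'e': 17→0 ⇒ 17;  out=∅∪out(17)={5}
  fail(21) 'ecbbd': from fail(20)=1 chase 'd': 1→0 ⇒ 6;  out={6}∪out(6)={6}
  fail(11) 'daaeea': from fail(10)=17 chase 'a': 17→0 ⇒ 22;  out={2}∪out(22)={2}

Text stream:
pos 0 'b': at 1
pos 1 'c': at 12 (fail-walked)
pos 2 'a': at 13
pos 3 'a': at 22 (fail-walked)
pos 4 'd': at 6 (fail-walked)
pos 5 'c': at 12 (fail-walked)
pos 6 'a': at 13
pos 7 'c': at 23 (fail-walked)  → match P7@[6:7]
pos 8 'd': at 6 (fail-walked)
pos 9 'e': at 17 (fail-walked)  → match P5@[9:9]
pos 10 'b': at 1 (fail-walked)
pos 11 'c': at 12 (fail-walked)
pos 12 'd': at 6 (fail-walked)
pos 13 'a': at 7  → match P1@[12:13]
pos 14 'c': at 16  → match P4@[12:14],P7@[13:14]
pos 15 'e': at 17 (fail-walked)  → match P5@[15:15]
pos 16 'b': at 1 (fail-walked)
pos 17 'b': at 1 (fail-walked)
pos 18 'c': at 12 (fail-walked)
pos 19 'c': at 12 (fail-walked)
pos 20 'a': at 13
pos 21 'b': at 14
pos 22 'b': at 15  → match P3@[19:22]
pos 23 'a': at 22 (fail-walked)
pos 24 'c': at 23  → match P7@[23:24]
pos 25 'a': at 13 (fail-walked)
pos 26 'b': at 14
pos 27 'b': at 15  → match P3@[24:27]
pos 28 'b': at 1 (fail-walked)
pos 29 'e': at 2  → match P5@[29:29]
pos 30 'e': at 17 (fail-walked)  → match P5@[30:30]
pos 31 'd': at 6 (fail-walked)
pos 32 'a': at 7  → match P1@[31:32]
pos 33 'c': at 16  → match P4@[31:33],P7@[32:33]
pos 34 'd': at 6 (fail-walked)
pos 35 'a': at 7  → match P1@[34:35]
pos 36 'c': at 16  → match P4@[34:36],P7@[35:36]
pos 37 'e': at 17 (fail-walked)  → match P5@[37:37]
pos 38 'd': at 6 (fail-walked)
pos 39 'e': at 17 (fail-walked)  → match P5@[39:39]
pos 40 'c': at 18
pos 41 'd': at 6 (fail-walked)
pos 42 'a': at 7  → match P1@[41:42]
pos 43 'c': at 16  → match P4@[41:43],P7@[42:43]
pos 44 'c': at 12 (fail-walked)
pos 45 'a': at 13
pos 46 'c': at 23 (fail-walked)  → match P7@[45:46]
pos 47 'd': at 6 (fail-walked)
pos 48 'a': at 7  → match P1@[47:48]
pos 49 'c': at 16  → match P4@[47:49],P7@[48:49]
pos 50 'd': at 6 (fail-walked)
pos 51 'c': at 12 (fail-walked)
pos 52 'e': at 17 (fail-walked)  → match P5@[52:52]
pos 53 'c': at 18
pos 54 'a': at 13 (fail-walked)
pos 55 'b': at 14
pos 56 'e': at 2 (fail-walked)  → match P5@[56:56]
pos 57 'a': at 3
pos 58 'c': at 4  → match P7@[57:58]
pos 59 'a': at 5  → match P0@[55:59]
pos 60 'c': at 23 (fail-walked)  → match P7@[59:60]
pos 61 'd': at 6 (fail-walked)
pos 62 'e': at 17 (fail-walked)  → match P5@[62:62]
pos 63 'b': at 1 (fail-walked)
pos 64 'e': at 2  → match P5@[64:64]
pos 65 'c': at 18 (fail-walked)
pos 66 'b': at 19

Result: [[7,7],[9,5],[13,1],[14,4],[14,7],[15,5],[22,3],[24,7],[27,3],[29,5],[30,5],[32,1],[33,4],[33,7],[35,1],[36,4],[36,7],[37,5],[39,5],[42,1],[43,4],[43,7],[46,7],[48,1],[49,4],[49,7],[52,5],[56,5],[58,7],[59,0],[60,7],[62,5],[64,5]]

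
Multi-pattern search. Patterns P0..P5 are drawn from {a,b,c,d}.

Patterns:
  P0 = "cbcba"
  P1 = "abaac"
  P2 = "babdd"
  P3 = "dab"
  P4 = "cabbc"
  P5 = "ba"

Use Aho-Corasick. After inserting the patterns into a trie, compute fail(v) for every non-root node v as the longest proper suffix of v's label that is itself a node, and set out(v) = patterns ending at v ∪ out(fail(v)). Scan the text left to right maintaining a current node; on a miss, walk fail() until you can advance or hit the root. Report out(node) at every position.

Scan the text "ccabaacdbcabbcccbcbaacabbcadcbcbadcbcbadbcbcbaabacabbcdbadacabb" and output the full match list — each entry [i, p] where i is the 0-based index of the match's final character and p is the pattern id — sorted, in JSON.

Build:
Trie (insert patterns):
  n0 'ε': a→6 b→11 c→1 d→16
  n1 'c': a→19 b→2
  n2 'cb': c→3
  n3 'cbc': b→4
  n4 'cbcb': a→5
  n5 'cbcba': ·  [P0 ends]
  n6 'a': b→7
  n7 'ab': a→8
  n8 'aba': a→9
  n9 'abaa': c→10
  n10 'abaac': ·  [P1 ends]
  n11 'b': a→12
  n12 'ba': b→13  [P5 ends]
  n13 'bab': d→14
  n14 'babd': d→15
  n15 'babdd': ·  [P2 ends]
  n16 'd': a→17
  n17 'da': b→18
  n18 'dab': ·  [P3 ends]
  n19 'ca': b→20
  n20 'cab': b→21
  n21 'cabb': c→22
  n22 'cabbc': ·  [P4 ends]

BFS fail/out derivation:
  fail(1) 'c': from fail(0)=0 chase 'c': 0 ⇒ 0;  out=∅∪out(0)=∅
  fail(6) 'a': from fail(0)=0 chase 'a': 0 ⇒ 0;  out=∅∪out(0)=∅
  fail(11) 'b': from fail(0)=0 chase 'b': 0 ⇒ 0;  out=∅∪out(0)=∅
  fail(16) 'd': from fail(0)=0 chase 'd': 0 ⇒ 0;  out=∅∪out(0)=∅
  fail(2) 'cb': from fail(1)=0 chase 'b': 0 ⇒ 11;  out=∅∪out(11)=∅
  fail(7) 'ab': from fail(6)=0 chase 'b': 0 ⇒ 11;  out=∅∪out(11)=∅
  fail(12) 'ba': from fail(11)=0 chase 'a': 0 ⇒ 6;  out={5}∪out(6)={5}
  fail(17) 'da': from fail(16)=0 chase 'a': 0 ⇒ 6;  out=∅∪out(6)=∅
  fail(19) 'ca': from fail(1)=0 chase 'a': 0 ⇒ 6;  out=∅∪out(6)=∅
  fail(3) 'cbc': from fail(2)=11 chase 'c': 11→0 ⇒ 1;  out=∅∪out(1)=∅
  fail(8) 'aba': from fail(7)=11 chase 'a': 11 ⇒ 12;  out=∅∪out(12)={5}
  fail(13) 'bab': from fail(12)=6 chase 'b': 6 ⇒ 7;  out=∅∪out(7)=∅
  fail(18) 'dab': from fail(17)=6 chase 'b': 6 ⇒ 7;  out={3}∪out(7)={3}
  fail(20) 'cab': from fail(19)=6 chase 'b': 6 ⇒ 7;  out=∅∪out(7)=∅
  fail(4) 'cbcb': from fail(3)=1 chase 'b': 1 ⇒ 2;  out=∅∪out(2)=∅
  fail(9) 'abaa': from fail(8)=12 chase 'a': 12→6→0 ⇒ 6;  out=∅∪out(6)=∅
  fail(14) 'babd': from fail(13)=7 chase 'd': 7→11→0 ⇒ 16;  out=∅∪out(16)=∅
  fail(21) 'cabb': from fail(20)=7 chase 'b': 7→11→0 ⇒ 11;  out=∅∪out(11)=∅
  fail(5) 'cbcba': from fail(4)=2 chase 'a': 2→11 ⇒ 12;  out={0}∪out(12)={0,5}
  fail(10) 'abaac': from fail(9)=6 chase 'c': 6→0 ⇒ 1;  out={1}∪out(1)={1}
  fail(15) 'babdd': from fail(14)=16 chase 'd': 16→0 ⇒ 16;  out={2}∪out(16)={2}
  fail(22) 'cabbc': from fail(21)=11 chase 'c': 11→0 ⇒ 1;  out={4}∪out(1)={4}

Run:
pos 0 'c': at 1
pos 1 'c': at 1 ·f
pos 2 'a': at 19
pos 3 'b': at 20
pos 4 'a': at 8 ·f  emit P5@[3:4]
pos 5 'a': at 9
pos 6 'c': at 10  emit P1@[2:6]
pos 7 'd': at 16 ·f
pos 8 'b': at 11 ·f
pos 9 'c': at 1 ·f
pos 10 'a': at 19
pos 11 'b': at 20
pos 12 'b': at 21
pos 13 'c': at 22  emit P4@[9:13]
pos 14 'c': at 1 ·f
pos 15 'c': at 1 ·f
pos 16 'b': at 2
pos 17 'c': at 3
pos 18 'b': at 4
pos 19 'a': at 5  emit P0@[15:19],P5@[18:19]
pos 20 'a': at 6 ·f
pos 21 'c': at 1 ·f
pos 22 'a': at 19
pos 23 'b': at 20
pos 24 'b': at 21
pos 25 'c': at 22  emit P4@[21:25]
pos 26 'a': at 19 ·f
pos 27 'd': at 16 ·f
pos 28 'c': at 1 ·f
pos 29 'b': at 2
pos 30 'c': at 3
pos 31 'b': at 4
pos 32 'a': at 5  emit P0@[28:32],P5@[31:32]
pos 33 'd': at 16 ·f
pos 34 'c': at 1 ·f
pos 35 'b': at 2
pos 36 'c': at 3
pos 37 'b': at 4
pos 38 'a': at 5  emit P0@[34:38],P5@[37:38]
pos 39 'd': at 16 ·f
pos 40 'b': at 11 ·f
pos 41 'c': at 1 ·f
pos 42 'b': at 2
pos 43 'c': at 3
pos 44 'b': at 4
pos 45 'a': at 5  emit P0@[41:45],P5@[44:45]
pos 46 'a': at 6 ·f
pos 47 'b': at 7
pos 48 'a': at 8  emit P5@[47:48]
pos 49 'c': at 1 ·f
pos 50 'a': at 19
pos 51 'b': at 20
pos 52 'b': at 21
pos 53 'c': at 22  emit P4@[49:53]
pos 54 'd': at 16 ·f
pos 55 'b': at 11 ·f
pos 56 'a': at 12  emit P5@[55:56]
pos 57 'd': at 16 ·f
pos 58 'a': at 17
pos 59 'c': at 1 ·f
pos 60 'a': at 19
pos 61 'b': at 20
pos 62 'b': at 21

Matches: [[4,5],[6,1],[13,4],[19,0],[19,5],[25,4],[32,0],[32,5],[38,0],[38,5],[45,0],[45,5],[48,5],[53,4],[56,5]]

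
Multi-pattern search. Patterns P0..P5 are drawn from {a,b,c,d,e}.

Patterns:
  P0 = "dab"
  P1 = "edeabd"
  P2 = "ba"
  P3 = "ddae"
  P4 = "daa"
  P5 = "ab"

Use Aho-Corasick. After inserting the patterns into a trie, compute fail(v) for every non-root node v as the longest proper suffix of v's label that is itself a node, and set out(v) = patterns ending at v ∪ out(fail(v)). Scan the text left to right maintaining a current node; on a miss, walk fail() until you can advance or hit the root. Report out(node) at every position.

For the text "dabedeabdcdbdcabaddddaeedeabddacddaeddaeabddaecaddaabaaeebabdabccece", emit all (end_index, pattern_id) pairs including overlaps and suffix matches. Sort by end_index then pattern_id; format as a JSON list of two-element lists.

Build automaton:
Trie nodes:
  0='ε' goto a→16 b→10 d→1 e→4
  1='d' goto a→2 d→12
  2='da' goto a→15 b→3
  3='dab' goto ·  ←P0
  4='e' goto d→5
  5='ed' goto e→6
  6='ede' goto a→7
  7='edea' goto b→8
  8='edeab' goto d→9
  9='edeabd' goto ·  ←P1
  10='b' goto a→11
  11='ba' goto ·  ←P2
  12='dd' goto a→13
  13='dda' goto e→14
  14='ddae' goto ·  ←P3
  15='daa' goto ·  ←P4
  16='a' goto b→17
  17='ab' goto ·  ←P5

BFS fail/out derivation:
  n1('d'): parent n0 fail=0; on 'd' 0 → fail=0;  out ∅∪∅=∅
  n4('e'): parent n0 fail=0; on 'e' 0 → fail=0;  out ∅∪∅=∅
  n10('b'): parent n0 fail=0; on 'b' 0 → fail=0;  out ∅∪∅=∅
  n16('a'): parent n0 fail=0; on 'a' 0 → fail=0;  out ∅∪∅=∅
  n2('da'): parent n1 fail=0; on 'a' 0 → fail=16;  out ∅∪∅=∅
  n5('ed'): parent n4 fail=0; on 'd' 0 → fail=1;  out ∅∪∅=∅
  n11('ba'): parent n10 fail=0; on 'a' 0 → fail=16;  out {2}∪∅={2}
  n12('dd'): parent n1 fail=0; on 'd' 0 → fail=1;  out ∅∪∅=∅
  n17('ab'): parent n16 fail=0; on 'b' 0 → fail=10;  out {5}∪∅={5}
  n3('dab'): parent n2 fail=16; on 'b' 16 → fail=17;  out {0}∪{5}={0,5}
  n6('ede'): parent n5 fail=1; on 'e' 1→0 → fail=4;  out ∅∪∅=∅
  n13('dda'): parent n12 fail=1; on 'a' 1 → fail=2;  out ∅∪∅=∅
  n15('daa'): parent n2 fail=16; on 'a' 16→0 → fail=16;  out {4}∪∅={4}
  n7('edea'): parent n6 fail=4; on 'a' 4→0 → fail=16;  out ∅∪∅=∅
  n14('ddae'): parent n13 fail=2; on 'e' 2→16→0 → fail=4;  out {3}∪∅={3}
  n8('edeab'): parent n7 fail=16; on 'b' 16 → fail=17;  out ∅∪{5}={5}
  n9('edeabd'): parent n8 fail=17; on 'd' 17→10→0 → fail=1;  out {1}∪∅={1}

Text stream:
i=0 'd': node 0→1
i=1 'a': node 1→2
i=2 'b': node 2→3  ** P0@[0:2],P5@[1:2]
i=3 'e': node 3→4 (via fail)
i=4 'd': node 4→5
i=5 'e': node 5→6
i=6 'a': node 6→7
i=7 'b': node 7→8  ** P5@[6:7]
i=8 'd': node 8→9  ** P1@[3:8]
i=9 'c': node 9→0 (via fail)
i=10 'd': node 0→1
i=11 'b': node 1→10 (via fail)
i=12 'd': node 10→1 (via fail)
i=13 'c': node 1→0 (via fail)
i=14 'a': node 0→16
i=15 'b': node 16→17  ** P5@[14:15]
i=16 'a': node 17→11 (via fail)  ** P2@[15:16]
i=17 'd': node 11→1 (via fail)
i=18 'd': node 1→12
i=19 'd': node 12→12 (via fail)
i=20 'd': node 12→12 (via fail)
i=21 'a': node 12→13
i=22 'e': node 13→14  ** P3@[19:22]
i=23 'e': node 14→4 (via fail)
i=24 'd': node 4→5
i=25 'e': node 5→6
i=26 'a': node 6→7
i=27 'b': node 7→8  ** P5@[26:27]
i=28 'd': node 8→9  ** P1@[23:28]
i=29 'd': node 9→12 (via fail)
i=30 'a': node 12→13
i=31 'c': node 13→0 (via fail)
i=32 'd': node 0→1
i=33 'd': node 1→12
i=34 'a': node 12→13
i=35 'e': node 13→14  ** P3@[32:35]
i=36 'd': node 14→5 (via fail)
i=37 'd': node 5→12 (via fail)
i=38 'a': node 12→13
i=39 'e': node 13→14  ** P3@[36:39]
i=40 'a': node 14→16 (via fail)
i=41 'b': node 16→17  ** P5@[40:41]
i=42 'd': node 17→1 (via fail)
i=43 'd': node 1→12
i=44 'a': node 12→13
i=45 'e': node 13→14  ** P3@[42:45]
i=46 'c': node 14→0 (via fail)
i=47 'a': node 0→16
i=48 'd': node 16→1 (via fail)
i=49 'd': node 1→12
i=50 'a': node 12→13
i=51 'a': node 13→15 (via fail)  ** P4@[49:51]
i=52 'b': node 15→17 (via fail)  ** P5@[51:52]
i=53 'a': node 17→11 (via fail)  ** P2@[52:53]
i=54 'a': node 11→16 (via fail)
i=55 'e': node 16→4 (via fail)
i=56 'e': node 4→4 (via fail)
i=57 'b': node 4→10 (via fail)
i=58 'a': node 10→11  ** P2@[57:58]
i=59 'b': node 11→17 (via fail)  ** P5@[58:59]
i=60 'd': node 17→1 (via fail)
i=61 'a': node 1→2
i=62 'b': node 2→3  ** P0@[60:62],P5@[61:62]
i=63 'c': node 3→0 (via fail)
i=64 'c': node 0→0
i=65 'e': node 0→4
i=66 'c': node 4→0 (via fail)
i=67 'e': node 0→4

Matches: [[2,0],[2,5],[7,5],[8,1],[15,5],[16,2],[22,3],[27,5],[28,1],[35,3],[39,3],[41,5],[45,3],[51,4],[52,5],[53,2],[58,2],[59,5],[62,0],[62,5]]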